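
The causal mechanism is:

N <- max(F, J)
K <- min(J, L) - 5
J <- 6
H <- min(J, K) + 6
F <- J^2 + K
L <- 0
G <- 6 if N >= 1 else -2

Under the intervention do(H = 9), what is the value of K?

Under do(H=9), the mechanism H <- min(J, K) + 6 is discarded; H is fixed at 9.
Since K is not a descendant of the intervened variable, it is unaffected.
K = min(J, L) - 5  [with J=6, L=0]  = -5

-5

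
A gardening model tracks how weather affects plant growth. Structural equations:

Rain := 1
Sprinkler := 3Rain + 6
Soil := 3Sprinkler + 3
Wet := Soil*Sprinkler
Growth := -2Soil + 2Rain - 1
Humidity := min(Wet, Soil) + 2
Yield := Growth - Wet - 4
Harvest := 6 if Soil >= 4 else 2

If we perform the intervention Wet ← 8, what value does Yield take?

-71

The intervention breaks the incoming arrows to Wet: Wet := Soil*Sprinkler no longer applies, and Wet = 8.
Sprinkler = 3Rain + 6  [with Rain=1]  = 9
Soil = 3Sprinkler + 3  [with Sprinkler=9]  = 30
Growth = -2Soil + 2Rain - 1  [with Soil=30, Rain=1]  = -59
Yield = Growth - Wet - 4  [with Growth=-59, Wet=8]  = -71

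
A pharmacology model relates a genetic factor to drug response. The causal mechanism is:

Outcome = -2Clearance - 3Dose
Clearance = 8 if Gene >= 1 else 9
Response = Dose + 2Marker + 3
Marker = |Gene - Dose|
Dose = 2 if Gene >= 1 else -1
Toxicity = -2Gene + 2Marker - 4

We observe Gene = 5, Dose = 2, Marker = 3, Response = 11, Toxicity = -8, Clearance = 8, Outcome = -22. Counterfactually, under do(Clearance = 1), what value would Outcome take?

-8

Intervening sets Clearance = 1 and removes its equation (Clearance = 8 if Gene >= 1 else 9).
Dose = 2 if Gene >= 1 else -1  [with Gene=5]  = 2
Outcome = -2Clearance - 3Dose  [with Clearance=1, Dose=2]  = -8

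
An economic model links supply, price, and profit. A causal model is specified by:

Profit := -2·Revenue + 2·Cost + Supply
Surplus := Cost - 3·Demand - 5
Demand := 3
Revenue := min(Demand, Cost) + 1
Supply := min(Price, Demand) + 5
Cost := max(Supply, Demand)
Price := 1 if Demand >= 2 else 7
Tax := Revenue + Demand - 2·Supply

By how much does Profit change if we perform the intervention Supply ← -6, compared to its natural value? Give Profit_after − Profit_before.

-18

The intervention breaks the incoming arrows to Supply: Supply := min(Price, Demand) + 5 no longer applies, and Supply = -6.
Cost = max(Supply, Demand)  [with Supply=-6, Demand=3]  = 3
Revenue = min(Demand, Cost) + 1  [with Demand=3, Cost=3]  = 4
Profit = -2·Revenue + 2·Cost + Supply  [with Revenue=4, Cost=3, Supply=-6]  = -8
Without intervention: Price = 1 if Demand >= 2 else 7  [with Demand=3]  = 1; Supply = min(Price, Demand) + 5  [with Price=1, Demand=3]  = 6; Cost = max(Supply, Demand)  [with Supply=6, Demand=3]  = 6; Revenue = min(Demand, Cost) + 1  [with Demand=3, Cost=6]  = 4; Profit = -2·Revenue + 2·Cost + Supply  [with Revenue=4, Cost=6, Supply=6]  = 10.
Change = -8 − 10 = -18.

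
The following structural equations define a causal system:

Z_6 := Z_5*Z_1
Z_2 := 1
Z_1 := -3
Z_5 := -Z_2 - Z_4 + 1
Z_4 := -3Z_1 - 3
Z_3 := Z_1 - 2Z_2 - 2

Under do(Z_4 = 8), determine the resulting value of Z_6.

24

Under do(Z_4=8), the mechanism Z_4 := -3Z_1 - 3 is discarded; Z_4 is fixed at 8.
Z_5 = -Z_2 - Z_4 + 1  [with Z_2=1, Z_4=8]  = -8
Z_6 = Z_5*Z_1  [with Z_5=-8, Z_1=-3]  = 24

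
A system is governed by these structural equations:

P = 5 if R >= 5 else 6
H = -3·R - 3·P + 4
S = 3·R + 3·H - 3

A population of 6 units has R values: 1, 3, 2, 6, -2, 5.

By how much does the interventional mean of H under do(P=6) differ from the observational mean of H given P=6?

do(P=6) breaks P's dependence on R. With P=6 fixed, H across the units is -17, -23, -20, -32, -8, -29, mean -21.5.
Observing P=6 restricts to units where P's equation naturally yields 6: R ∈ {1, 3, 2, -2}. In that subpopulation H = -17, -23, -20, -8, mean -17.
Difference = -21.5 − (-17) = -4.5.

-4.5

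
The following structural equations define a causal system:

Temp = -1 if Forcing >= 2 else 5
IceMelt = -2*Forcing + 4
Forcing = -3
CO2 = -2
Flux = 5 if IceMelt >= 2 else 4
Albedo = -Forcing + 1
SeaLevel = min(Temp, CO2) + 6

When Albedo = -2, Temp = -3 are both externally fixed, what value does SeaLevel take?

The joint intervention fixes Albedo = -2, Temp = -3, removing each variable's own equation.
SeaLevel = min(Temp, CO2) + 6  [with Temp=-3, CO2=-2]  = 3

3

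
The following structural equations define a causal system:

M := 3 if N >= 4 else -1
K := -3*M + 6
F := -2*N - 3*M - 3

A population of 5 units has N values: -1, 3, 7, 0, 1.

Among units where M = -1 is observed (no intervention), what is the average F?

Observing M=-1 restricts to units where M's equation naturally yields -1: N ∈ {-1, 3, 0, 1}. In that subpopulation F = 2, -6, 0, -2, mean -1.5.

-1.5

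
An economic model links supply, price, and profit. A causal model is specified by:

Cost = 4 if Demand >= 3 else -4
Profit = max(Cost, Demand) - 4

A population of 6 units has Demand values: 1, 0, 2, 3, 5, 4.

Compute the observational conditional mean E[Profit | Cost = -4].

-3

E[Profit|Cost=-4] averages over only the 3 units with Cost=-4 (Demand = 1, 0, 2): Profit = -3, -4, -2, mean -3.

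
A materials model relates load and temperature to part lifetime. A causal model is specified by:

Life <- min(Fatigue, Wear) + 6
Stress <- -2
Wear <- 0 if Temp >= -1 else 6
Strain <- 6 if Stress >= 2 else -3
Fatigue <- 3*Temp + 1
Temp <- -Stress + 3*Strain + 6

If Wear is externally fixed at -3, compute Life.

3

Under do(Wear=-3), the mechanism Wear <- 0 if Temp >= -1 else 6 is discarded; Wear is fixed at -3.
Strain = 6 if Stress >= 2 else -3  [with Stress=-2]  = -3
Temp = -Stress + 3*Strain + 6  [with Stress=-2, Strain=-3]  = -1
Fatigue = 3*Temp + 1  [with Temp=-1]  = -2
Life = min(Fatigue, Wear) + 6  [with Fatigue=-2, Wear=-3]  = 3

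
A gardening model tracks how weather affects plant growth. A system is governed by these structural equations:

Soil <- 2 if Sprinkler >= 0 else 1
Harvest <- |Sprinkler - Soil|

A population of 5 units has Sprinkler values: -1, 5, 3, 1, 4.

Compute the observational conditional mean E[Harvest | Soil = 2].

1.75

E[Harvest|Soil=2] averages over only the 4 units with Soil=2 (Sprinkler = 5, 3, 1, 4): Harvest = 3, 1, 1, 2, mean 1.75.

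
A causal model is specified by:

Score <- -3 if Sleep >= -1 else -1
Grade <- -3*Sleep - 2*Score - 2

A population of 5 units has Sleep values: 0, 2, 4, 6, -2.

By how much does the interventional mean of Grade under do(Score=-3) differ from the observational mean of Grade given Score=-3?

The intervention sets Score=-3 in all 5 units regardless of Sleep. Recomputing Grade per unit gives 4, -2, -8, -14, 10; average -2.
Observing Score=-3 restricts to units where Score's equation naturally yields -3: Sleep ∈ {0, 2, 4, 6}. In that subpopulation Grade = 4, -2, -8, -14, mean -5.
Difference = -2 − (-5) = 3.

3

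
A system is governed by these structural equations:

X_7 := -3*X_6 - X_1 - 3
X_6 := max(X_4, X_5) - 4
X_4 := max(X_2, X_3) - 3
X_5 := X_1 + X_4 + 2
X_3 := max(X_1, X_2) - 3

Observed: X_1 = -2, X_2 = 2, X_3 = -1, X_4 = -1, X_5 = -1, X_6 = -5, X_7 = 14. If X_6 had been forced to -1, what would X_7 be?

Intervening sets X_6 = -1 and removes its equation (X_6 := max(X_4, X_5) - 4).
X_7 = -3*X_6 - X_1 - 3  [with X_6=-1, X_1=-2]  = 2

2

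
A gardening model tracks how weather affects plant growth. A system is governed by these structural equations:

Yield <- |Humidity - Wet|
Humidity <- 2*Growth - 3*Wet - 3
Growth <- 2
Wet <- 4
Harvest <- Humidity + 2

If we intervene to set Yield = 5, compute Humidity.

-11

Under do(Yield=5), the mechanism Yield <- |Humidity - Wet| is discarded; Yield is fixed at 5.
Since Humidity is not a descendant of the intervened variable, it is unaffected.
Humidity = 2*Growth - 3*Wet - 3  [with Growth=2, Wet=4]  = -11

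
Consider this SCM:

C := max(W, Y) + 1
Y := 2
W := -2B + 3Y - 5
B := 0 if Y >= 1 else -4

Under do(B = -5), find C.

Under do(B=-5), the mechanism B := 0 if Y >= 1 else -4 is discarded; B is fixed at -5.
W = -2B + 3Y - 5  [with B=-5, Y=2]  = 11
C = max(W, Y) + 1  [with W=11, Y=2]  = 12

12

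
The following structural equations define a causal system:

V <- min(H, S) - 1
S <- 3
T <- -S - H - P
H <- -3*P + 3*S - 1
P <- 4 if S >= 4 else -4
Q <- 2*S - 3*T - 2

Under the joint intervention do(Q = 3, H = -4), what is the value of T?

5

Under do(Q = 3, H = -4), each intervened variable's structural equation is replaced by its fixed value.
P = 4 if S >= 4 else -4  [with S=3]  = -4
T = -S - H - P  [with S=3, H=-4, P=-4]  = 5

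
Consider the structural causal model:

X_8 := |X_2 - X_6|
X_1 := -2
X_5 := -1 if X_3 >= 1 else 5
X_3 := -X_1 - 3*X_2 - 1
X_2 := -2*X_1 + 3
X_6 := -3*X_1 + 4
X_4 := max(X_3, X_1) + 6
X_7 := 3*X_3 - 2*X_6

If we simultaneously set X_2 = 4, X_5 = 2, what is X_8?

6

The joint intervention fixes X_2 = 4, X_5 = 2, removing each variable's own equation.
X_6 = -3*X_1 + 4  [with X_1=-2]  = 10
X_8 = |X_2 - X_6|  [with X_2=4, X_6=10]  = 6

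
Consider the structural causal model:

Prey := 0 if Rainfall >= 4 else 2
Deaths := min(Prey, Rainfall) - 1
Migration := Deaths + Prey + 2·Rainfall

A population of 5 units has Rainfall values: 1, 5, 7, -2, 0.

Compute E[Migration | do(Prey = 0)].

3

Under do(Prey=0), Prey's equation is replaced by Prey=0 for every unit. Per-unit Migration: 1, 9, 13, -7, -1. Mean = 3.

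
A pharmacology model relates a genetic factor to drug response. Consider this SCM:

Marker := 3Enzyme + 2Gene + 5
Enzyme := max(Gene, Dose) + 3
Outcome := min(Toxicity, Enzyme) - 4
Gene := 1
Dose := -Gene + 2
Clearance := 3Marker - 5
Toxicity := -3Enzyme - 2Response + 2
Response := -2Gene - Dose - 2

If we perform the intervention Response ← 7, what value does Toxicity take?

-24

The intervention breaks the incoming arrows to Response: Response := -2Gene - Dose - 2 no longer applies, and Response = 7.
Dose = -Gene + 2  [with Gene=1]  = 1
Enzyme = max(Gene, Dose) + 3  [with Gene=1, Dose=1]  = 4
Toxicity = -3Enzyme - 2Response + 2  [with Enzyme=4, Response=7]  = -24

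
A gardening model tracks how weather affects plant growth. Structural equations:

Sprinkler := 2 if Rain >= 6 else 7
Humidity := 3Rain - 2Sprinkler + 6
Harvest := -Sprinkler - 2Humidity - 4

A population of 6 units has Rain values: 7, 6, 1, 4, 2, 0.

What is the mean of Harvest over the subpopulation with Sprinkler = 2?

Conditioning on Sprinkler=2 selects the 2 unit(s) with Rain ∈ {7, 6}. Their Harvest values: -52, -46. Mean = -49.

-49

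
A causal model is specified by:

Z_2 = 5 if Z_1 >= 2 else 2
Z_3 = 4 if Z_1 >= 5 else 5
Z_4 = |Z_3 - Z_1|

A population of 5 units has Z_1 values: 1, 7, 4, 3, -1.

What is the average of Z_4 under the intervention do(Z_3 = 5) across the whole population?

The intervention sets Z_3=5 in all 5 units regardless of Z_1. Recomputing Z_4 per unit gives 4, 2, 1, 2, 6; average 3.

3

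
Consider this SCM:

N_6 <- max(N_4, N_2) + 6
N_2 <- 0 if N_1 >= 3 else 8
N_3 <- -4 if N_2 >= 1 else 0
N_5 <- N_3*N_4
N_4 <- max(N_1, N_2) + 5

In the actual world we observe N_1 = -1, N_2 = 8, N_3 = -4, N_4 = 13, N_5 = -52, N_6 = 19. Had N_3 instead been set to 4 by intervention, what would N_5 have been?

do(N_3=4) replaces the equation N_3 <- -4 if N_2 >= 1 else 0 with the constant N_3 = 4.
N_2 = 0 if N_1 >= 3 else 8  [with N_1=-1]  = 8
N_4 = max(N_1, N_2) + 5  [with N_1=-1, N_2=8]  = 13
N_5 = N_3*N_4  [with N_3=4, N_4=13]  = 52

52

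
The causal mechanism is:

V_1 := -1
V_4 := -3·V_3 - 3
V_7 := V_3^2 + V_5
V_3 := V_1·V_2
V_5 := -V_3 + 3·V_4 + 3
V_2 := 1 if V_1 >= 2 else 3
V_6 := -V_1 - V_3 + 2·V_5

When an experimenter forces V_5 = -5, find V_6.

The intervention breaks the incoming arrows to V_5: V_5 := -V_3 + 3·V_4 + 3 no longer applies, and V_5 = -5.
V_2 = 1 if V_1 >= 2 else 3  [with V_1=-1]  = 3
V_3 = V_1·V_2  [with V_1=-1, V_2=3]  = -3
V_6 = -V_1 - V_3 + 2·V_5  [with V_1=-1, V_3=-3, V_5=-5]  = -6

-6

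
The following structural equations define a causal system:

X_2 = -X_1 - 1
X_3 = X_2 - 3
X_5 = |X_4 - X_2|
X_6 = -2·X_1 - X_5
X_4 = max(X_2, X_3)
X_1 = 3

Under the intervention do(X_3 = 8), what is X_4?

8

The intervention breaks the incoming arrows to X_3: X_3 = X_2 - 3 no longer applies, and X_3 = 8.
X_2 = -X_1 - 1  [with X_1=3]  = -4
X_4 = max(X_2, X_3)  [with X_2=-4, X_3=8]  = 8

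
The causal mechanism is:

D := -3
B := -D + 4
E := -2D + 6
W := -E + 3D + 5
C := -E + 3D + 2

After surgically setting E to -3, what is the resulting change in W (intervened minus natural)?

15

do(E=-3) replaces the equation E := -2D + 6 with the constant E = -3.
W = -E + 3D + 5  [with E=-3, D=-3]  = -1
Without intervention: E = -2D + 6  [with D=-3]  = 12; W = -E + 3D + 5  [with E=12, D=-3]  = -16.
Change = -1 − (-16) = 15.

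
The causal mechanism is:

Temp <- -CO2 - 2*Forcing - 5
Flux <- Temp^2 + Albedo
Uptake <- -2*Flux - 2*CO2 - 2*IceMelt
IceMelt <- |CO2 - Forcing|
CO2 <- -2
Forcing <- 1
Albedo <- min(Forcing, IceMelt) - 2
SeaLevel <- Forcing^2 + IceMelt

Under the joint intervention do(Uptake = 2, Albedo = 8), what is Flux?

33

Under do(Uptake = 2, Albedo = 8), each intervened variable's structural equation is replaced by its fixed value.
Temp = -CO2 - 2*Forcing - 5  [with CO2=-2, Forcing=1]  = -5
Flux = Temp^2 + Albedo  [with Temp=-5, Albedo=8]  = 33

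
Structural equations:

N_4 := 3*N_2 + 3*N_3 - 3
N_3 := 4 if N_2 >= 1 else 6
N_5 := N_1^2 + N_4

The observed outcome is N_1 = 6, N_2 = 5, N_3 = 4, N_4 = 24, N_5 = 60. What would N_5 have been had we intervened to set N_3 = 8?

72

do(N_3=8) replaces the equation N_3 := 4 if N_2 >= 1 else 6 with the constant N_3 = 8.
N_4 = 3*N_2 + 3*N_3 - 3  [with N_2=5, N_3=8]  = 36
N_5 = N_1^2 + N_4  [with N_1=6, N_4=36]  = 72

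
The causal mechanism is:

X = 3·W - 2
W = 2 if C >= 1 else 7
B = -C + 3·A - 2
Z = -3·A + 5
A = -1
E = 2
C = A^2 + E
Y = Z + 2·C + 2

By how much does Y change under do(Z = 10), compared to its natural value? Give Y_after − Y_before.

Under do(Z=10), the mechanism Z = -3·A + 5 is discarded; Z is fixed at 10.
C = A^2 + E  [with A=-1, E=2]  = 3
Y = Z + 2·C + 2  [with Z=10, C=3]  = 18
Without intervention: C = A^2 + E  [with A=-1, E=2]  = 3; Z = -3·A + 5  [with A=-1]  = 8; Y = Z + 2·C + 2  [with Z=8, C=3]  = 16.
Change = 18 − 16 = 2.

2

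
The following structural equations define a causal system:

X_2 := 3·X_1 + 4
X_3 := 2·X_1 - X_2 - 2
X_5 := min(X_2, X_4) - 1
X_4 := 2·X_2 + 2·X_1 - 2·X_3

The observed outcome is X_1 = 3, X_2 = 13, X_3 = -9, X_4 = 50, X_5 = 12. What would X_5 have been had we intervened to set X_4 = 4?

Intervening sets X_4 = 4 and removes its equation (X_4 := 2·X_2 + 2·X_1 - 2·X_3).
X_2 = 3·X_1 + 4  [with X_1=3]  = 13
X_5 = min(X_2, X_4) - 1  [with X_2=13, X_4=4]  = 3

3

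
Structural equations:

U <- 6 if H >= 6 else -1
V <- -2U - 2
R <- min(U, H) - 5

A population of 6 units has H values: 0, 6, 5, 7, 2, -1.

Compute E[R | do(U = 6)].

Every unit gets U=6 under the intervention. R values become -5, 1, 0, 1, -3, -6; E[R|do(U=6)] = -2.

-2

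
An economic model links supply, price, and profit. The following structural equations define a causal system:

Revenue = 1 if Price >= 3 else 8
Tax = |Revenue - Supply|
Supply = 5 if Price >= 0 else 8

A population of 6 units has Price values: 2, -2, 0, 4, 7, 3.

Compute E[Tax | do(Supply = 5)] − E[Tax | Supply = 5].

-0.1

The intervention sets Supply=5 in all 6 units regardless of Price. Recomputing Tax per unit gives 3, 3, 3, 4, 4, 4; average 3.5.
E[Tax|Supply=5] averages over only the 5 units with Supply=5 (Price = 2, 0, 4, 7, 3): Tax = 3, 3, 4, 4, 4, mean 3.6.
Difference = 3.5 − 3.6 = -0.1.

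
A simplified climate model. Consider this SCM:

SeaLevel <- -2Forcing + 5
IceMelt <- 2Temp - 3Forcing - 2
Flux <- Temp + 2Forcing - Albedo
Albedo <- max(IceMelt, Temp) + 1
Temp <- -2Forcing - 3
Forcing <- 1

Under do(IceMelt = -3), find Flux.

-1

The intervention breaks the incoming arrows to IceMelt: IceMelt <- 2Temp - 3Forcing - 2 no longer applies, and IceMelt = -3.
Temp = -2Forcing - 3  [with Forcing=1]  = -5
Albedo = max(IceMelt, Temp) + 1  [with IceMelt=-3, Temp=-5]  = -2
Flux = Temp + 2Forcing - Albedo  [with Temp=-5, Forcing=1, Albedo=-2]  = -1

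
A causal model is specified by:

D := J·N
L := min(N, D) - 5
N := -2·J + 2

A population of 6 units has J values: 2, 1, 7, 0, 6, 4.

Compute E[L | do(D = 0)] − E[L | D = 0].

Every unit gets D=0 under the intervention. L values become -7, -5, -17, -5, -15, -11; E[L|do(D=0)] = -10.
Conditioning on D=0 selects the 2 unit(s) with J ∈ {1, 0}. Their L values: -5, -5. Mean = -5.
Difference = -10 − (-5) = -5.

-5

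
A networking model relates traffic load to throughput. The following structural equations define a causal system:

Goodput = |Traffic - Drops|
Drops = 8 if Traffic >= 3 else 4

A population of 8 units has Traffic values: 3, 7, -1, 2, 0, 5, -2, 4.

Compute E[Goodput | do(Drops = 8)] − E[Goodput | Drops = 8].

2.5

do(Drops=8) breaks Drops's dependence on Traffic. With Drops=8 fixed, Goodput across the units is 5, 1, 9, 6, 8, 3, 10, 4, mean 5.75.
Observing Drops=8 restricts to units where Drops's equation naturally yields 8: Traffic ∈ {3, 7, 5, 4}. In that subpopulation Goodput = 5, 1, 3, 4, mean 3.25.
Difference = 5.75 − 3.25 = 2.5.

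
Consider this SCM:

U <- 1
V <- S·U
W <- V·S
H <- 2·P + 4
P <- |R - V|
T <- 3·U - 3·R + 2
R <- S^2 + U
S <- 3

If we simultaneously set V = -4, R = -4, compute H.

The joint intervention fixes V = -4, R = -4, removing each variable's own equation.
P = |R - V|  [with R=-4, V=-4]  = 0
H = 2·P + 4  [with P=0]  = 4

4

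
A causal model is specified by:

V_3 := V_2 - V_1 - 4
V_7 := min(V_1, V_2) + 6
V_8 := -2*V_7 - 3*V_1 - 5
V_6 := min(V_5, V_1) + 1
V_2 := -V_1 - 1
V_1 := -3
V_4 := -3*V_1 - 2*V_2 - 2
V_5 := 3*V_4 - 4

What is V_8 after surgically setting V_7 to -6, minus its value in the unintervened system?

18

do(V_7=-6) replaces the equation V_7 := min(V_1, V_2) + 6 with the constant V_7 = -6.
V_8 = -2*V_7 - 3*V_1 - 5  [with V_7=-6, V_1=-3]  = 16
Without intervention: V_2 = -V_1 - 1  [with V_1=-3]  = 2; V_7 = min(V_1, V_2) + 6  [with V_1=-3, V_2=2]  = 3; V_8 = -2*V_7 - 3*V_1 - 5  [with V_7=3, V_1=-3]  = -2.
Change = 16 − (-2) = 18.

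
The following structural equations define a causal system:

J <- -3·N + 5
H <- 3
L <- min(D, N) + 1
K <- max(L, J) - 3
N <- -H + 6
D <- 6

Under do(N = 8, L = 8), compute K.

5

Setting N = 8, L = 8 by intervention discards those variables' equations.
J = -3·N + 5  [with N=8]  = -19
K = max(L, J) - 3  [with L=8, J=-19]  = 5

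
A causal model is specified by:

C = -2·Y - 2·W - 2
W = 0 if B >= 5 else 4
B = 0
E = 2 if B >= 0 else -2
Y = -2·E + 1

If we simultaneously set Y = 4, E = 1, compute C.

-18

The joint intervention fixes Y = 4, E = 1, removing each variable's own equation.
W = 0 if B >= 5 else 4  [with B=0]  = 4
C = -2·Y - 2·W - 2  [with Y=4, W=4]  = -18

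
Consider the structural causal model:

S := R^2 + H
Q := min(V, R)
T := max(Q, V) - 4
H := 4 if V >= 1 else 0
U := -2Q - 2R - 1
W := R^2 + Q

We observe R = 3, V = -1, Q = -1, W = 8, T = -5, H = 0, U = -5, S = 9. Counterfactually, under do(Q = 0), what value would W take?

The intervention breaks the incoming arrows to Q: Q := min(V, R) no longer applies, and Q = 0.
W = R^2 + Q  [with R=3, Q=0]  = 9

9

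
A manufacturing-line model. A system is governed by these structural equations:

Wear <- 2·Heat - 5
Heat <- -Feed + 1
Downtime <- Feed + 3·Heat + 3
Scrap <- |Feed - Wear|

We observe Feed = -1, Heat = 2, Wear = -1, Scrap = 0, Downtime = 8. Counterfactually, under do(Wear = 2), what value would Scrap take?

The intervention breaks the incoming arrows to Wear: Wear <- 2·Heat - 5 no longer applies, and Wear = 2.
Scrap = |Feed - Wear|  [with Feed=-1, Wear=2]  = 3

3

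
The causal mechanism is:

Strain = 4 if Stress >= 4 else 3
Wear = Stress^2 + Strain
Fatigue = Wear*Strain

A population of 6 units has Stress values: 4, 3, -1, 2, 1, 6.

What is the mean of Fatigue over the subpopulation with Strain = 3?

20.25

Observing Strain=3 restricts to units where Strain's equation naturally yields 3: Stress ∈ {3, -1, 2, 1}. In that subpopulation Fatigue = 36, 12, 21, 12, mean 20.25.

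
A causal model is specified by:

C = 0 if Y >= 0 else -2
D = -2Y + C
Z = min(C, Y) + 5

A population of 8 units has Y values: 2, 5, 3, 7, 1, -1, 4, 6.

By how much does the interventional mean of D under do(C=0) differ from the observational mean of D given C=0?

1.25

do(C=0) breaks C's dependence on Y. With C=0 fixed, D across the units is -4, -10, -6, -14, -2, 2, -8, -12, mean -6.75.
Conditioning on C=0 selects the 7 unit(s) with Y ∈ {2, 5, 3, 7, 1, 4, 6}. Their D values: -4, -10, -6, -14, -2, -8, -12. Mean = -8.
Difference = -6.75 − (-8) = 1.25.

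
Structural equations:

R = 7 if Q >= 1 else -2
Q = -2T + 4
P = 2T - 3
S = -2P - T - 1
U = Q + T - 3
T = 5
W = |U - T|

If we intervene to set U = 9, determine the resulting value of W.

do(U=9) replaces the equation U = Q + T - 3 with the constant U = 9.
W = |U - T|  [with U=9, T=5]  = 4

4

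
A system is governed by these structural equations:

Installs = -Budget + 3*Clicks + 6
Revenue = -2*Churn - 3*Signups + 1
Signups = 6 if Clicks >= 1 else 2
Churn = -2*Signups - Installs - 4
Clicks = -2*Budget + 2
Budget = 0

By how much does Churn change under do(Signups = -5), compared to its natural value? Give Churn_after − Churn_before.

Intervening sets Signups = -5 and removes its equation (Signups = 6 if Clicks >= 1 else 2).
Clicks = -2*Budget + 2  [with Budget=0]  = 2
Installs = -Budget + 3*Clicks + 6  [with Budget=0, Clicks=2]  = 12
Churn = -2*Signups - Installs - 4  [with Signups=-5, Installs=12]  = -6
Without intervention: Clicks = -2*Budget + 2  [with Budget=0]  = 2; Installs = -Budget + 3*Clicks + 6  [with Budget=0, Clicks=2]  = 12; Signups = 6 if Clicks >= 1 else 2  [with Clicks=2]  = 6; Churn = -2*Signups - Installs - 4  [with Signups=6, Installs=12]  = -28.
Change = -6 − (-28) = 22.

22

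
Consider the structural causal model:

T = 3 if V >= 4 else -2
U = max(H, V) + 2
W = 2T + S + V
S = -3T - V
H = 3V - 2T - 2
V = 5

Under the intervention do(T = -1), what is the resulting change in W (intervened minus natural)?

4

Under do(T=-1), the mechanism T = 3 if V >= 4 else -2 is discarded; T is fixed at -1.
S = -3T - V  [with T=-1, V=5]  = -2
W = 2T + S + V  [with T=-1, S=-2, V=5]  = 1
Without intervention: T = 3 if V >= 4 else -2  [with V=5]  = 3; S = -3T - V  [with T=3, V=5]  = -14; W = 2T + S + V  [with T=3, S=-14, V=5]  = -3.
Change = 1 − (-3) = 4.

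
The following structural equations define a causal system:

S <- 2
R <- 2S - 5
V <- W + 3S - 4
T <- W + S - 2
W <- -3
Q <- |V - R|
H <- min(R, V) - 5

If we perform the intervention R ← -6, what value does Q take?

5

Under do(R=-6), the mechanism R <- 2S - 5 is discarded; R is fixed at -6.
V = W + 3S - 4  [with W=-3, S=2]  = -1
Q = |V - R|  [with V=-1, R=-6]  = 5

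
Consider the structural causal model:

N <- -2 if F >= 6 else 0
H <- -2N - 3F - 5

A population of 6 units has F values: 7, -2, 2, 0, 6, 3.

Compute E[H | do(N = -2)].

do(N=-2) breaks N's dependence on F. With N=-2 fixed, H across the units is -22, 5, -7, -1, -19, -10, mean -9.

-9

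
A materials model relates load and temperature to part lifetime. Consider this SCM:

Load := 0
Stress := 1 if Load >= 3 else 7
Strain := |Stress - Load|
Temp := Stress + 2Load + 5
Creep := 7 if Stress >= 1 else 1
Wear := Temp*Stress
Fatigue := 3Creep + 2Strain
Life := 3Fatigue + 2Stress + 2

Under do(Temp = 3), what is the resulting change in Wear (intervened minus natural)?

-63

Under do(Temp=3), the mechanism Temp := Stress + 2Load + 5 is discarded; Temp is fixed at 3.
Stress = 1 if Load >= 3 else 7  [with Load=0]  = 7
Wear = Temp*Stress  [with Temp=3, Stress=7]  = 21
Without intervention: Stress = 1 if Load >= 3 else 7  [with Load=0]  = 7; Temp = Stress + 2Load + 5  [with Stress=7, Load=0]  = 12; Wear = Temp*Stress  [with Temp=12, Stress=7]  = 84.
Change = 21 − 84 = -63.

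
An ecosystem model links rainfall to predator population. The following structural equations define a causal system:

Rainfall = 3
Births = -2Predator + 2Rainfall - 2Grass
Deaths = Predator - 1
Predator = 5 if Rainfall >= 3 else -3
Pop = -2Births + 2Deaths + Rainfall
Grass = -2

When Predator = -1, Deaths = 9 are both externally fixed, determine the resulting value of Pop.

Setting Predator = -1, Deaths = 9 by intervention discards those variables' equations.
Births = -2Predator + 2Rainfall - 2Grass  [with Predator=-1, Rainfall=3, Grass=-2]  = 12
Pop = -2Births + 2Deaths + Rainfall  [with Births=12, Deaths=9, Rainfall=3]  = -3

-3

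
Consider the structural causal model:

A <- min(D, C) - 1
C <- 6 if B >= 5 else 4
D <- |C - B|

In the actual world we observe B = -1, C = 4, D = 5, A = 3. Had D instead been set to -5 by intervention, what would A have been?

-6

The intervention breaks the incoming arrows to D: D <- |C - B| no longer applies, and D = -5.
C = 6 if B >= 5 else 4  [with B=-1]  = 4
A = min(D, C) - 1  [with D=-5, C=4]  = -6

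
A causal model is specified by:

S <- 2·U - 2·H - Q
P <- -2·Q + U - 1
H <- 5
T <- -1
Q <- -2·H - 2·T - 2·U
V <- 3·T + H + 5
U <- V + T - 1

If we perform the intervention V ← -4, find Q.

do(V=-4) replaces the equation V <- 3·T + H + 5 with the constant V = -4.
U = V + T - 1  [with V=-4, T=-1]  = -6
Q = -2·H - 2·T - 2·U  [with H=5, T=-1, U=-6]  = 4

4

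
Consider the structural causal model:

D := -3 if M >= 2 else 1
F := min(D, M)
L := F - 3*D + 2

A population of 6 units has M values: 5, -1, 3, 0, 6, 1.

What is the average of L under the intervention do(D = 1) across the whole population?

do(D=1) breaks D's dependence on M. With D=1 fixed, L across the units is 0, -2, 0, -1, 0, 0, mean -0.5.

-0.5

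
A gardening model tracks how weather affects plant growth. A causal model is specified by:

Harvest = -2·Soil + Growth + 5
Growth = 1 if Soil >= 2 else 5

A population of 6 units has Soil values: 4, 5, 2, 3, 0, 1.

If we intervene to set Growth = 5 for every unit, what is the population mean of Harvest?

Every unit gets Growth=5 under the intervention. Harvest values become 2, 0, 6, 4, 10, 8; E[Harvest|do(Growth=5)] = 5.

5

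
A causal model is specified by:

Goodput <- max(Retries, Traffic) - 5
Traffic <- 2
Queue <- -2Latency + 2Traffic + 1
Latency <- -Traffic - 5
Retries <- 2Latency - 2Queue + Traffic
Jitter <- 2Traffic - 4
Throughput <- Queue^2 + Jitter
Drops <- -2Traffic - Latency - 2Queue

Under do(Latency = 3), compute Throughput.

Under do(Latency=3), the mechanism Latency <- -Traffic - 5 is discarded; Latency is fixed at 3.
Queue = -2Latency + 2Traffic + 1  [with Latency=3, Traffic=2]  = -1
Jitter = 2Traffic - 4  [with Traffic=2]  = 0
Throughput = Queue^2 + Jitter  [with Queue=-1, Jitter=0]  = 1

1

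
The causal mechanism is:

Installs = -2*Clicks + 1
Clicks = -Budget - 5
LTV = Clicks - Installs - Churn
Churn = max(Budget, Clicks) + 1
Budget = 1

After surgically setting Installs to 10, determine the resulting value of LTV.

-18

do(Installs=10) replaces the equation Installs = -2*Clicks + 1 with the constant Installs = 10.
Clicks = -Budget - 5  [with Budget=1]  = -6
Churn = max(Budget, Clicks) + 1  [with Budget=1, Clicks=-6]  = 2
LTV = Clicks - Installs - Churn  [with Clicks=-6, Installs=10, Churn=2]  = -18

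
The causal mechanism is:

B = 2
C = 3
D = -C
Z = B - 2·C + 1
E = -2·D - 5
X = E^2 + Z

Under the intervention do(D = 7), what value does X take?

The intervention breaks the incoming arrows to D: D = -C no longer applies, and D = 7.
Z = B - 2·C + 1  [with B=2, C=3]  = -3
E = -2·D - 5  [with D=7]  = -19
X = E^2 + Z  [with E=-19, Z=-3]  = 358

358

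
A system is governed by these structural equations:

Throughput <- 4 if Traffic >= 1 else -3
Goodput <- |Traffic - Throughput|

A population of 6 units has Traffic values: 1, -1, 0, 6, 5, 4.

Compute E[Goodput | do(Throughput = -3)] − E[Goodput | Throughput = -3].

Every unit gets Throughput=-3 under the intervention. Goodput values become 4, 2, 3, 9, 8, 7; E[Goodput|do(Throughput=-3)] = 5.5.
Observing Throughput=-3 restricts to units where Throughput's equation naturally yields -3: Traffic ∈ {-1, 0}. In that subpopulation Goodput = 2, 3, mean 2.5.
Difference = 5.5 − 2.5 = 3.

3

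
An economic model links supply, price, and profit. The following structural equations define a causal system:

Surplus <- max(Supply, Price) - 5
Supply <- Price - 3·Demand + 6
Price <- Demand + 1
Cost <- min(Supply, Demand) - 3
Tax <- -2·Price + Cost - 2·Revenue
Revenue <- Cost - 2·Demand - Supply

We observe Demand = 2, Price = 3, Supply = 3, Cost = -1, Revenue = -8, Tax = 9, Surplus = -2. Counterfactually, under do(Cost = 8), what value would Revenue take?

Intervening sets Cost = 8 and removes its equation (Cost <- min(Supply, Demand) - 3).
Price = Demand + 1  [with Demand=2]  = 3
Supply = Price - 3·Demand + 6  [with Price=3, Demand=2]  = 3
Revenue = Cost - 2·Demand - Supply  [with Cost=8, Demand=2, Supply=3]  = 1

1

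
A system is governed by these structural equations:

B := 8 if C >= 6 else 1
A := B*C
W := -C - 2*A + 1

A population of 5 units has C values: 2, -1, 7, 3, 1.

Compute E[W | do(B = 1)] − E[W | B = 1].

-3.45

The intervention sets B=1 in all 5 units regardless of C. Recomputing W per unit gives -5, 4, -20, -8, -2; average -6.2.
Observing B=1 restricts to units where B's equation naturally yields 1: C ∈ {2, -1, 3, 1}. In that subpopulation W = -5, 4, -8, -2, mean -2.75.
Difference = -6.2 − (-2.75) = -3.45.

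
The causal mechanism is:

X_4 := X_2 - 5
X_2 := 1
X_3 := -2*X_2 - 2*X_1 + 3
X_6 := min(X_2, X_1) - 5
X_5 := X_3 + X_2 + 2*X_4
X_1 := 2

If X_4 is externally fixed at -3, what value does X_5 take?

-8

Intervening sets X_4 = -3 and removes its equation (X_4 := X_2 - 5).
X_3 = -2*X_2 - 2*X_1 + 3  [with X_2=1, X_1=2]  = -3
X_5 = X_3 + X_2 + 2*X_4  [with X_3=-3, X_2=1, X_4=-3]  = -8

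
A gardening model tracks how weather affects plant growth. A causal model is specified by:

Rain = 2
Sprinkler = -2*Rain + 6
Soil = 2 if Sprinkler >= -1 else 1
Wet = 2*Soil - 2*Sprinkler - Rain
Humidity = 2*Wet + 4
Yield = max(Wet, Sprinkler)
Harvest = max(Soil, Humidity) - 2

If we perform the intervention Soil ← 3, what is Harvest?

The intervention breaks the incoming arrows to Soil: Soil = 2 if Sprinkler >= -1 else 1 no longer applies, and Soil = 3.
Sprinkler = -2*Rain + 6  [with Rain=2]  = 2
Wet = 2*Soil - 2*Sprinkler - Rain  [with Soil=3, Sprinkler=2, Rain=2]  = 0
Humidity = 2*Wet + 4  [with Wet=0]  = 4
Harvest = max(Soil, Humidity) - 2  [with Soil=3, Humidity=4]  = 2

2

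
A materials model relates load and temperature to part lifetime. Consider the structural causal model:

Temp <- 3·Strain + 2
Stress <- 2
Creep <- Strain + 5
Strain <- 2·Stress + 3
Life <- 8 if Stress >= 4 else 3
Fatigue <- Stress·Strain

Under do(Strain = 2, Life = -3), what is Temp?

The joint intervention fixes Strain = 2, Life = -3, removing each variable's own equation.
Temp = 3·Strain + 2  [with Strain=2]  = 8

8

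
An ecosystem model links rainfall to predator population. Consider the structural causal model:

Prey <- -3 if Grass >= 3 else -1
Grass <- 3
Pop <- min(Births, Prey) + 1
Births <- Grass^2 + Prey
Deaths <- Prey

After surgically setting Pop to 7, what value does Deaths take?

-3

The intervention breaks the incoming arrows to Pop: Pop <- min(Births, Prey) + 1 no longer applies, and Pop = 7.
Since Deaths is not a descendant of the intervened variable, it is unaffected.
Prey = -3 if Grass >= 3 else -1  [with Grass=3]  = -3
Deaths = Prey  [with Prey=-3]  = -3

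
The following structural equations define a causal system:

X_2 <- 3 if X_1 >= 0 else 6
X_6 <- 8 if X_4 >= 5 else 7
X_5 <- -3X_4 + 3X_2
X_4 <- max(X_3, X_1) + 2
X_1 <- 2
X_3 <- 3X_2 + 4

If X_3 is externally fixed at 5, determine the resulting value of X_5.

-12

do(X_3=5) replaces the equation X_3 <- 3X_2 + 4 with the constant X_3 = 5.
X_2 = 3 if X_1 >= 0 else 6  [with X_1=2]  = 3
X_4 = max(X_3, X_1) + 2  [with X_3=5, X_1=2]  = 7
X_5 = -3X_4 + 3X_2  [with X_4=7, X_2=3]  = -12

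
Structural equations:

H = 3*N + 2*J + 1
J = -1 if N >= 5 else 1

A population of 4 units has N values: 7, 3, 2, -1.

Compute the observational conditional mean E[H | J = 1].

7

E[H|J=1] averages over only the 3 units with J=1 (N = 3, 2, -1): H = 12, 9, 0, mean 7.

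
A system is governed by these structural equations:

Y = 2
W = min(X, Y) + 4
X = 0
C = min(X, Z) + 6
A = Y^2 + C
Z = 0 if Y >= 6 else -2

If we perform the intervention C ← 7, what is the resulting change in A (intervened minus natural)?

3

The intervention breaks the incoming arrows to C: C = min(X, Z) + 6 no longer applies, and C = 7.
A = Y^2 + C  [with Y=2, C=7]  = 11
Without intervention: Z = 0 if Y >= 6 else -2  [with Y=2]  = -2; C = min(X, Z) + 6  [with X=0, Z=-2]  = 4; A = Y^2 + C  [with Y=2, C=4]  = 8.
Change = 11 − 8 = 3.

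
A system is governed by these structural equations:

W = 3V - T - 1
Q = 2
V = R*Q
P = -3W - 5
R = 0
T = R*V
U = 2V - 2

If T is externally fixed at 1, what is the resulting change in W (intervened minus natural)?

-1

The intervention breaks the incoming arrows to T: T = R*V no longer applies, and T = 1.
V = R*Q  [with R=0, Q=2]  = 0
W = 3V - T - 1  [with V=0, T=1]  = -2
Without intervention: V = R*Q  [with R=0, Q=2]  = 0; T = R*V  [with R=0, V=0]  = 0; W = 3V - T - 1  [with V=0, T=0]  = -1.
Change = -2 − (-1) = -1.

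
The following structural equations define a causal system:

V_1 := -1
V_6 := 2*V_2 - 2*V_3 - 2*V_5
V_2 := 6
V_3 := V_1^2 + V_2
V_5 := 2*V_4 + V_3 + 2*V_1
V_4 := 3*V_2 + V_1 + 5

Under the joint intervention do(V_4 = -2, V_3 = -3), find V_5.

-9

The joint intervention fixes V_4 = -2, V_3 = -3, removing each variable's own equation.
V_5 = 2*V_4 + V_3 + 2*V_1  [with V_4=-2, V_3=-3, V_1=-1]  = -9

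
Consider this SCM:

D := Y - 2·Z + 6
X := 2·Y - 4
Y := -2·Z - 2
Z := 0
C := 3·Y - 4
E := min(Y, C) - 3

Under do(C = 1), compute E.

The intervention breaks the incoming arrows to C: C := 3·Y - 4 no longer applies, and C = 1.
Y = -2·Z - 2  [with Z=0]  = -2
E = min(Y, C) - 3  [with Y=-2, C=1]  = -5

-5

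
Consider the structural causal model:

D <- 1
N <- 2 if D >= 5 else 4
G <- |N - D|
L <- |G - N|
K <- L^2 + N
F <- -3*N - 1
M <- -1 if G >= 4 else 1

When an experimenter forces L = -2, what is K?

Intervening sets L = -2 and removes its equation (L <- |G - N|).
N = 2 if D >= 5 else 4  [with D=1]  = 4
K = L^2 + N  [with L=-2, N=4]  = 8

8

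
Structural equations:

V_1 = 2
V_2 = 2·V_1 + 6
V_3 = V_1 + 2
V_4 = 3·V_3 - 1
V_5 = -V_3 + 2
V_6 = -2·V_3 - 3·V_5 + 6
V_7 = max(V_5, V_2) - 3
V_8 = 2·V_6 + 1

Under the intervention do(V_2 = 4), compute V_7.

1

Under do(V_2=4), the mechanism V_2 = 2·V_1 + 6 is discarded; V_2 is fixed at 4.
V_3 = V_1 + 2  [with V_1=2]  = 4
V_5 = -V_3 + 2  [with V_3=4]  = -2
V_7 = max(V_5, V_2) - 3  [with V_5=-2, V_2=4]  = 1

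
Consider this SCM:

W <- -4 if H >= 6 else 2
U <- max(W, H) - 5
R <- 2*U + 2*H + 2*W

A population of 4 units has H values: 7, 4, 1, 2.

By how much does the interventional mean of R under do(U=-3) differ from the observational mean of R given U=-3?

Under do(U=-3), U's equation is replaced by U=-3 for every unit. Per-unit R: 0, 6, 0, 2. Mean = 2.
E[R|U=-3] averages over only the 2 units with U=-3 (H = 1, 2): R = 0, 2, mean 1.
Difference = 2 − 1 = 1.

1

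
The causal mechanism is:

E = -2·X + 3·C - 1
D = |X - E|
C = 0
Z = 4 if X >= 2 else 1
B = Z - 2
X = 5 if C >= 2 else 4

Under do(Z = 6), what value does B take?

do(Z=6) replaces the equation Z = 4 if X >= 2 else 1 with the constant Z = 6.
B = Z - 2  [with Z=6]  = 4

4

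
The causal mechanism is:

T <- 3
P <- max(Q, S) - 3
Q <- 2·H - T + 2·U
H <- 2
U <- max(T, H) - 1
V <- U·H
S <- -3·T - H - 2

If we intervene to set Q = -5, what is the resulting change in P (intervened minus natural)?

The intervention breaks the incoming arrows to Q: Q <- 2·H - T + 2·U no longer applies, and Q = -5.
S = -3·T - H - 2  [with T=3, H=2]  = -13
P = max(Q, S) - 3  [with Q=-5, S=-13]  = -8
Without intervention: U = max(T, H) - 1  [with T=3, H=2]  = 2; S = -3·T - H - 2  [with T=3, H=2]  = -13; Q = 2·H - T + 2·U  [with H=2, T=3, U=2]  = 5; P = max(Q, S) - 3  [with Q=5, S=-13]  = 2.
Change = -8 − 2 = -10.

-10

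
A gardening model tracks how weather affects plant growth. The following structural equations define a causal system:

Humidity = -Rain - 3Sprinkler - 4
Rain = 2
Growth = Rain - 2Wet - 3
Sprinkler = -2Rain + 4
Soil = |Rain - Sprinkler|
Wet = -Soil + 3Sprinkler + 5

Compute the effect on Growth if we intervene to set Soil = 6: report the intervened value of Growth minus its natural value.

8

do(Soil=6) replaces the equation Soil = |Rain - Sprinkler| with the constant Soil = 6.
Sprinkler = -2Rain + 4  [with Rain=2]  = 0
Wet = -Soil + 3Sprinkler + 5  [with Soil=6, Sprinkler=0]  = -1
Growth = Rain - 2Wet - 3  [with Rain=2, Wet=-1]  = 1
Without intervention: Sprinkler = -2Rain + 4  [with Rain=2]  = 0; Soil = |Rain - Sprinkler|  [with Rain=2, Sprinkler=0]  = 2; Wet = -Soil + 3Sprinkler + 5  [with Soil=2, Sprinkler=0]  = 3; Growth = Rain - 2Wet - 3  [with Rain=2, Wet=3]  = -7.
Change = 1 − (-7) = 8.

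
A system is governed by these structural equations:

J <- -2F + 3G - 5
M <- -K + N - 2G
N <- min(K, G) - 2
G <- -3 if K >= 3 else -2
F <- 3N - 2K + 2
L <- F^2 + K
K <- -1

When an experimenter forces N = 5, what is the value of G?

Under do(N=5), the mechanism N <- min(K, G) - 2 is discarded; N is fixed at 5.
Since G is not a descendant of the intervened variable, it is unaffected.
G = -3 if K >= 3 else -2  [with K=-1]  = -2

-2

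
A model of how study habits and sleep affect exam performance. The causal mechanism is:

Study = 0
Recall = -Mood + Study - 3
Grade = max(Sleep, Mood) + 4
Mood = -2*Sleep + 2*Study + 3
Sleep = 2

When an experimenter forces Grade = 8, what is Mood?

do(Grade=8) replaces the equation Grade = max(Sleep, Mood) + 4 with the constant Grade = 8.
Mood is not downstream of the intervention, so its value is determined by the original equations.
Mood = -2*Sleep + 2*Study + 3  [with Sleep=2, Study=0]  = -1

-1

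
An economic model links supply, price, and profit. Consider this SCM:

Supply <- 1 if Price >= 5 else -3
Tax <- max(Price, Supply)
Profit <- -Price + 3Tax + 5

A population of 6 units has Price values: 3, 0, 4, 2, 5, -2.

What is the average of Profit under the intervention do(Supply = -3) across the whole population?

9

do(Supply=-3) breaks Supply's dependence on Price. With Supply=-3 fixed, Profit across the units is 11, 5, 13, 9, 15, 1, mean 9.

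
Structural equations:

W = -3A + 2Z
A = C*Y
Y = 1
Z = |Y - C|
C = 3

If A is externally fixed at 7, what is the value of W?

-17

do(A=7) replaces the equation A = C*Y with the constant A = 7.
Z = |Y - C|  [with Y=1, C=3]  = 2
W = -3A + 2Z  [with A=7, Z=2]  = -17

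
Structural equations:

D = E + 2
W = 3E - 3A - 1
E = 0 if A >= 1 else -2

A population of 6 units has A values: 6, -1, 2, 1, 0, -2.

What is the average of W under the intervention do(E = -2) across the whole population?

-10

do(E=-2) breaks E's dependence on A. With E=-2 fixed, W across the units is -25, -4, -13, -10, -7, -1, mean -10.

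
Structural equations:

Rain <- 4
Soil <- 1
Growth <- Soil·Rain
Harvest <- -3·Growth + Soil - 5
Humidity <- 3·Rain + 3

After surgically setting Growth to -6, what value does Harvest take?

do(Growth=-6) replaces the equation Growth <- Soil·Rain with the constant Growth = -6.
Harvest = -3·Growth + Soil - 5  [with Growth=-6, Soil=1]  = 14

14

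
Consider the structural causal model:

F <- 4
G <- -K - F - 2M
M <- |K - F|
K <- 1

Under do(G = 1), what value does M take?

3

Under do(G=1), the mechanism G <- -K - F - 2M is discarded; G is fixed at 1.
Since M is not a descendant of the intervened variable, it is unaffected.
M = |K - F|  [with K=1, F=4]  = 3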